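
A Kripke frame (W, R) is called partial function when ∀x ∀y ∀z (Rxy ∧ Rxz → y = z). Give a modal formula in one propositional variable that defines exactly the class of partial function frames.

◇p → □p

The condition is partial functionality. The CD schema ◇p → □p defines it.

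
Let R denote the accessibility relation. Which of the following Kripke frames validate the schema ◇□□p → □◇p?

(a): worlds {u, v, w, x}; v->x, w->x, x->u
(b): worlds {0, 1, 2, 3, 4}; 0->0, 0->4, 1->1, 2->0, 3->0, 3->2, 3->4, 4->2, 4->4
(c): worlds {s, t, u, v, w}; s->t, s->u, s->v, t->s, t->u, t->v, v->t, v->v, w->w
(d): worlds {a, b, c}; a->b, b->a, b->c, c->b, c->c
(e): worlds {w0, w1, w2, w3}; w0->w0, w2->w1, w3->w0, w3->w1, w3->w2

(b)

The schema corresponds to a generalized confluence (Geach) condition: ∀x ∀y ∀z ((xRy ∧ xRz) → ∃w (yR²w ∧ zRw)).
(a): fails — vRx, vRx but no t with xR²t and xRt.
(b): condition met.
(c): fails — sRt, sRu but no w* with tR²w* and uRw*.
(d): fails — bRa, bRa but no w with aR²w and aRw.
(e): fails — w2Rw1, w2Rw1 but no w with w1R²w and w1Rw.
Valid on: (b).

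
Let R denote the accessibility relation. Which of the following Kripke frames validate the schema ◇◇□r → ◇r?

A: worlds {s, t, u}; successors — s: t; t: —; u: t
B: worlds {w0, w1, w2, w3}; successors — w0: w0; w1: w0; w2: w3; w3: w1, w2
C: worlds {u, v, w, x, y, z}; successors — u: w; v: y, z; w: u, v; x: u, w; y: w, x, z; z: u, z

Frame correspondent (Sahlqvist): ∀x ∀y (xR²y → ∃w (yRw ∧ xRw)) — i.e. a generalized confluence (Geach) condition.
A: ✓.
B: fails — w2R²w1 but no w with w1Rw and w2Rw.
C: fails — uR²v but no t with vRt and uRt.

A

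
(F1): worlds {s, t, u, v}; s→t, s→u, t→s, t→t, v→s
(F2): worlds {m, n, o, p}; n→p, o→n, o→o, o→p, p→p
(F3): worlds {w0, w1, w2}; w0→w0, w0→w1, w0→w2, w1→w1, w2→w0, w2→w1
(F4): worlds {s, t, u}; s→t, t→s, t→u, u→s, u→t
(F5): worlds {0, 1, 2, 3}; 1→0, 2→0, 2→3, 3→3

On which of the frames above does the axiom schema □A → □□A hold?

(F2), (F5)

This is the axiom for transitivity; its first-order frame correspondent is ∀x ∀y ∀z (Rxy ∧ Ryz → Rxz).
(F1): fails — Rvs and Rsu but not Rvu.
(F2): satisfies the condition.
(F3): fails — Rw2w0 and Rw0w2 but not Rw2w2.
(F4): fails — Rut and Rtu but not Ruu.
(F5): satisfies the condition.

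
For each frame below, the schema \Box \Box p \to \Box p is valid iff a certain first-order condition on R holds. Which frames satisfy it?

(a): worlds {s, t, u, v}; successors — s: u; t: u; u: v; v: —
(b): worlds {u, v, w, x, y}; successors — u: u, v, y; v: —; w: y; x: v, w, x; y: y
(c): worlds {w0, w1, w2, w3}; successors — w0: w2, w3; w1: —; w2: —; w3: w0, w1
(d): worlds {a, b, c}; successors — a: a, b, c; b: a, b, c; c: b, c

The schema corresponds to density: \forall x \forall y (Rxy \to \exists z (Rxz \wedge Rzy)).
(a): fails — Rsu but no z with Rsz and Rzu.
(b): holds.
(c): fails — Rw0w2 but no z with Rw0z and Rzw2.
(d): holds.
Valid on: (b), (d).

(b), (d)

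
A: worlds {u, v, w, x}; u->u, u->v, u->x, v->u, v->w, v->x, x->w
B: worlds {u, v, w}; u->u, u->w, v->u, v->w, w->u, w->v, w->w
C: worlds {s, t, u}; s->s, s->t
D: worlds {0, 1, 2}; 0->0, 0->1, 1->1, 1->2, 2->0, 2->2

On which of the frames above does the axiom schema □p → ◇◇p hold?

B, D

This is the axiom for a generalized confluence (Geach) condition; its first-order frame correspondent is ∀x ∃w (xRw ∧ xR²w).
A: fails — at w but no t with wRt and wR²t.
B: satisfies the condition.
C: fails — at t but no w with tRw and tR²w.
D: satisfies the condition.
Valid on: B, D.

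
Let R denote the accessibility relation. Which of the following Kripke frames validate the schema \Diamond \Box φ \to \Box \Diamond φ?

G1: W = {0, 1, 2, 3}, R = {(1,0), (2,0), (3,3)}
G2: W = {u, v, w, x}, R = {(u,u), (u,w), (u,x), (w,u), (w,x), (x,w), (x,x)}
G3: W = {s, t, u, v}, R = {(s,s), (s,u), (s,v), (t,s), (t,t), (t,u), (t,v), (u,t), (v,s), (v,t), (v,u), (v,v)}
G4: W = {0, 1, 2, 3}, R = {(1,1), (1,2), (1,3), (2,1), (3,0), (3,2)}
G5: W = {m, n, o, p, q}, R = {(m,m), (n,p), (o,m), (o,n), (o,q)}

Frame correspondent (Sahlqvist): \forall x \forall y \forall z (Rxy \wedge Rxz \to \exists w (Ryw \wedge Rzw)) — i.e. convergence.
G1: fails — R10 and R10 but 0 and 0 have no common successor.
G2: satisfies the condition.
G3: fails — Rsu and Rss but u and s have no common successor.
G4: fails — R12 and R13 but 2 and 3 have no common successor.
G5: fails — Rnp and Rnp but p and p have no common successor.
Valid on: G2.

G2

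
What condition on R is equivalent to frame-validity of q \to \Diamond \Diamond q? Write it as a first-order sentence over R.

\forall x \exists w (x = w \wedge x R^2 w)

This is a Sahlqvist (Geach-type) schema ◇^0□^0q → □^0◇^2q.
Minimal-valuation argument: fix x; take any y with xR^0y and any z with xR^0z. Set V(q) to the set of worlds R-reachable from y in exactly 0 steps. Then □^0q holds at y, so the antecedent holds at x; validity forces ◇^2q at z, giving a w with zR^2w and yR^0w.
First-order correspondent: \forall x \exists w (x = w \wedge x R^2 w).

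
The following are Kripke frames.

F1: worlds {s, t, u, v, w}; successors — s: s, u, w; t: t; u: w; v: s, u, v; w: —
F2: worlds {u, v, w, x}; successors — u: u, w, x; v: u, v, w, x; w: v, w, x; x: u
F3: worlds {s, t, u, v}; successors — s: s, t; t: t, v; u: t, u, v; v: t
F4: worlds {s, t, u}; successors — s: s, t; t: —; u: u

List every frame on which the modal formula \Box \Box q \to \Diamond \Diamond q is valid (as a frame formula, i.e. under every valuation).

The schema corresponds to a generalized confluence (Geach) condition: \forall x \exists w (x R^2 w \wedge x R^2 w).
F1: fails — at u but no w* with uR²w* and uR²w*.
F2: satisfies the condition.
F3: satisfies the condition.
F4: fails — at t but no w with tR²w and tR²w.

F2, F3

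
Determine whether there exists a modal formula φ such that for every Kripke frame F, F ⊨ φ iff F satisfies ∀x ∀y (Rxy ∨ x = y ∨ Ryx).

Modal frame validity is preserved under disjoint unions.
Take 4 disjoint single-world reflexive frames: each is trivially connected, but their disjoint union has 4 worlds with no edge between distinct components, so it is not connected.
So the class is not modally definable.

No — not modally definable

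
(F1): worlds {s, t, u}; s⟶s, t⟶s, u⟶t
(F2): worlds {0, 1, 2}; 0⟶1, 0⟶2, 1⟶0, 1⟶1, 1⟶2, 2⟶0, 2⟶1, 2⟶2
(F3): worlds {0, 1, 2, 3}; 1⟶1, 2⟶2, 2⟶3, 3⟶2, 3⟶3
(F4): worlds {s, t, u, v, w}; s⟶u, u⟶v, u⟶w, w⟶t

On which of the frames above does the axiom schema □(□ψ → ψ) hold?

This is the axiom for shift-reflexivity; its first-order frame correspondent is ∀x ∀y (Rxy → Ryy).
(F1): fails — Rut but not Rtt.
(F2): fails — R10 but not R00.
(F3): holds.
(F4): fails — Rsu but not Ruu.

(F3)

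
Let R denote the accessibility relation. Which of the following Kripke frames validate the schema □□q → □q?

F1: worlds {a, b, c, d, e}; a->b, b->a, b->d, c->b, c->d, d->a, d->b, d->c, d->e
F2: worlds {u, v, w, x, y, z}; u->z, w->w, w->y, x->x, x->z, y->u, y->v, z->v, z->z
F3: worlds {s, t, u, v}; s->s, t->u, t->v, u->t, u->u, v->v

Frame correspondent (Sahlqvist): ∀x ∀y (Rxy → ∃z (Rxz ∧ Rzy)) — i.e. density.
F1: fails — Rdc but no z with Rdz and Rzc.
F2: fails — Ryv but no t with Ryt and Rtv.
F3: holds.

F3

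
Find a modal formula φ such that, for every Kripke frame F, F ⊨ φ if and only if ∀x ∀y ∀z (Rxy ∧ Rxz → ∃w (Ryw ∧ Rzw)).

◇□r → □◇r

A defining formula is ◇□r → □◇r (the .2 axiom).
Suppose ◇□r→□◇r is valid. Take Rxy, Rxz and set V(r)={w : Ryw}. Then □r at y so ◇□r at x, so □◇r at x, so ◇r at z, giving w with Rzw and Ryw.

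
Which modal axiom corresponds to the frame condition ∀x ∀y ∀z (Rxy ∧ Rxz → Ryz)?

◇p → □◇p

The condition is the Euclidean property. The 5 schema ◇p → □◇p defines it.
Suppose ◇p→□◇p is valid. Take Rxy, Rxz and set V(p)={y}. Then ◇p at x, so □◇p at x, so ◇p at z, so some w with Rzw has p; w=y, i.e. Rzy. By symmetry of the argument, Ryz.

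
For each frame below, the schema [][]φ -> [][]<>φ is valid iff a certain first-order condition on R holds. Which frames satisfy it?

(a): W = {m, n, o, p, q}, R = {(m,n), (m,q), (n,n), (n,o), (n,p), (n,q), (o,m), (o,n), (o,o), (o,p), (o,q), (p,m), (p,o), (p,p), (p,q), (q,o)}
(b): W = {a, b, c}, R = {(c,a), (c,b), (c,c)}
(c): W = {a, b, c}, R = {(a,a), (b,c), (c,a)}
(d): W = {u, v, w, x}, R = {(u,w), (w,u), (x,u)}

(a), (c)

This is the axiom for a generalized confluence (Geach) condition; its first-order frame correspondent is forall x forall z (x R^2 z -> exists w (x R^2 w & zRw)).
(a): satisfies the condition.
(b): fails — cR²a but no w with cR²w and aRw.
(c): satisfies the condition.
(d): fails — uR²u but no t with uR²t and uRt.
Valid on: (a), (c).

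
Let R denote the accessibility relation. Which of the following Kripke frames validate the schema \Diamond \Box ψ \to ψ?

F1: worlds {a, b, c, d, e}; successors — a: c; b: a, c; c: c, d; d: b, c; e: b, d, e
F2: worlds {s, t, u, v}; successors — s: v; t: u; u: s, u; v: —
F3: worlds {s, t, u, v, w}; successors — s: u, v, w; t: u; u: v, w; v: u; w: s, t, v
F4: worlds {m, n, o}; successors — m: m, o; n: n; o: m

Frame correspondent (Sahlqvist): \forall x \forall y (Rxy \to Ryx) — i.e. symmetry.
F1: fails — Rbc but not Rcb.
F2: fails — Rus but not Rsu.
F3: fails — Rwt but not Rtw.
F4: condition met.
Valid on: F4.

F4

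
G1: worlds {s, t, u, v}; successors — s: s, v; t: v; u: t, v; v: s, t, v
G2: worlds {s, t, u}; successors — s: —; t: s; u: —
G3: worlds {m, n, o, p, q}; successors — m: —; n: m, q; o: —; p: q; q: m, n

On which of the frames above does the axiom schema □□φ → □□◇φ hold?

G1, G2

This is the axiom for a generalized confluence (Geach) condition; its first-order frame correspondent is ∀x ∀z (xR²z → ∃w (xR²w ∧ zRw)).
G1: ✓.
G2: ✓.
G3: fails — nR²m but no w with nR²w and mRw.
Valid on: G1, G2.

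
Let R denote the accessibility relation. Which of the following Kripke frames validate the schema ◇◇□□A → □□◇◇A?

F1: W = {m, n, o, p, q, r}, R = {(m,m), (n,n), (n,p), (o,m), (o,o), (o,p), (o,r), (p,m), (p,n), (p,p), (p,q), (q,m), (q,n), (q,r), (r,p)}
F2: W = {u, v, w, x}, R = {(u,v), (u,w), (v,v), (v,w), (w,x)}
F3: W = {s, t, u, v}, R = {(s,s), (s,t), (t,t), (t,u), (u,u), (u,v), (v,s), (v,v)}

F1, F3

This is the axiom for a generalized confluence (Geach) condition; its first-order frame correspondent is ∀x ∀y ∀z ((xR²y ∧ xR²z) → ∃w (yR²w ∧ zR²w)).
F1: condition met.
F2: fails — uR²v, uR²w but no t with vR²t and wR²t.
F3: condition met.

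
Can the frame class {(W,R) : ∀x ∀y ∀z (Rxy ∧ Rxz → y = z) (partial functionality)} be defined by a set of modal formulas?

The condition is partial functionality. A defining modal formula is ◇p → □p.
Suppose ◇p→□p is valid. Take Rxy, Rxz and set V(p)={y}. Then ◇p at x, so □p at x, so p at z, i.e. z=y.

Yes, by ◇p → □p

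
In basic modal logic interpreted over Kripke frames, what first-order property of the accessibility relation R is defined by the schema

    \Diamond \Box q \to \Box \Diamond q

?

convergence

This schema is the .2 axiom.
It corresponds to convergence: \forall x \forall y \forall z (Rxy \wedge Rxz \to \exists w (Ryw \wedge Rzw)).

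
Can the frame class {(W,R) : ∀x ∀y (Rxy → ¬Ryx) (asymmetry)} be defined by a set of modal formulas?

If a class were modally definable it would be closed under surjective bounded morphisms (Goldblatt–Thomason).
The 5-cycle (worlds 0,1,2,3,4 with 0→1→2→3→4→0) is asymmetric. Mapping every world to a single reflexive point • is a surjective bounded morphism, and the reflexive point is not asymmetric (R•• but asymmetry requires ¬R••).
Hence asymmetry is not modally definable.

Not modally definable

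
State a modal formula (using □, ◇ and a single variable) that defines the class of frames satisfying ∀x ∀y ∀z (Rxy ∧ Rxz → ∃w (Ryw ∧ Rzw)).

This is convergence; the standard corresponding axiom is .2: ◇□q → □◇q.
Suppose ◇□q→□◇q is valid. Take Rxy, Rxz and set V(q)={w : Ryw}. Then □q at y so ◇□q at x, so □◇q at x, so ◇q at z, giving w with Rzw and Ryw.

◇□q → □◇q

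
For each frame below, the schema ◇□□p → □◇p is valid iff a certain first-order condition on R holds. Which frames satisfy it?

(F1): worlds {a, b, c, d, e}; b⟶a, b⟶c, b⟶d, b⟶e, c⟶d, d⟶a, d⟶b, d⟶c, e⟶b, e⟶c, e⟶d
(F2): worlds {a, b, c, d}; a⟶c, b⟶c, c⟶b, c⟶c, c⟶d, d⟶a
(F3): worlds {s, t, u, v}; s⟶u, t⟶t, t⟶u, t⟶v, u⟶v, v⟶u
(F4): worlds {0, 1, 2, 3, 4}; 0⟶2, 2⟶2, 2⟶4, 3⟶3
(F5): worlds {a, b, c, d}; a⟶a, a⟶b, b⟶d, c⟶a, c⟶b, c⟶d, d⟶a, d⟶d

The schema corresponds to a generalized confluence (Geach) condition: ∀x ∀y ∀z ((xRy ∧ xRz) → ∃w (yR²w ∧ zRw)).
(F1): fails — bRa, bRa but no w with aR²w and aRw.
(F2): fails — cRb, cRd but no w with bR²w and dRw.
(F3): fails — sRu, sRu but no w with uR²w and uRw.
(F4): fails — 2R2, 2R4 but no w with 2R²w and 4Rw.
(F5): satisfies the condition.
Valid on: (F5).

(F5)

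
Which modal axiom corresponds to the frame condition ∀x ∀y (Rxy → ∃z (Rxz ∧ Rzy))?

□□ψ → □ψ

A defining formula is □□ψ → □ψ (the C4 axiom).
Suppose □□ψ→□ψ is valid. Take Rxy and set V(ψ)={w : xR²w}. Then □□ψ at x, so □ψ at x, so ψ at y, i.e. ∃z(Rxz∧Rzy).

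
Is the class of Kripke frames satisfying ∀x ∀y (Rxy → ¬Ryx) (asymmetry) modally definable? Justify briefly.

If a class were modally definable it would be closed under surjective bounded morphisms (Goldblatt–Thomason).
The 3-cycle (worlds w0,w1,w2 with w0→w1→w2→w0) is asymmetric. Mapping every world to a single reflexive point • is a surjective bounded morphism, and the reflexive point is not asymmetric (R•• but asymmetry requires ¬R••).
Hence asymmetry is not modally definable.

Not modally definable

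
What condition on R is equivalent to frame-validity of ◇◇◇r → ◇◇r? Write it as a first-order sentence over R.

This is a Sahlqvist (Geach-type) schema ◇^3□^0r → □^0◇^2r.
First-order correspondent: ∀x ∀y (xR³y → ∃w (y = w ∧ xR²w)).

∀x ∀y (xR³y → ∃w (y = w ∧ xR²w))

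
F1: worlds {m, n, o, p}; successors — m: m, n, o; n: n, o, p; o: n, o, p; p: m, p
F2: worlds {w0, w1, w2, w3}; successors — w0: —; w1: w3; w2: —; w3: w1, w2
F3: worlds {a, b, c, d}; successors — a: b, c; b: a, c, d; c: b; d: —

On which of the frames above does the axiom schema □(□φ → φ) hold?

This is the axiom for shift-reflexivity; its first-order frame correspondent is ∀x ∀y (Rxy → Ryy).
F1: condition met.
F2: fails — Rw3w1 but not Rw1w1.
F3: fails — Rbc but not Rcc.
Valid on: F1.

F1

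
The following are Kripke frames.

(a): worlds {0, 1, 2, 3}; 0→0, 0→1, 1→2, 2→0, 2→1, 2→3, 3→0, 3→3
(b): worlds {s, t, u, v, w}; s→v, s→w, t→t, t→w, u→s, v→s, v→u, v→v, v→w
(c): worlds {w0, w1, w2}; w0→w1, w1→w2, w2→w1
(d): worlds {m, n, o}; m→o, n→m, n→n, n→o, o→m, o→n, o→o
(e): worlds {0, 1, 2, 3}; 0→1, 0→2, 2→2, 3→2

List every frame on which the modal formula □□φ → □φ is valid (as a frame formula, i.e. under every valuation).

(d)

This is the axiom for density; its first-order frame correspondent is ∀x ∀y (Rxy → ∃z (Rxz ∧ Rzy)).
(a): fails — R12 but no z with R1z and Rz2.
(b): fails — Rus but no z with Ruz and Rzs.
(c): fails — Rw1w2 but no z with Rw1z and Rzw2.
(d): holds.
(e): fails — R01 but no z with R0z and Rz1.
Valid on: (d).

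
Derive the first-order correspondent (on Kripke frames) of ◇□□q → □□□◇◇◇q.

This is a Sahlqvist (Geach-type) schema ◇^1□^2q → □^3◇^3q.
First-order correspondent: ∀x ∀y ∀z ((xRy ∧ xR³z) → ∃w (yR²w ∧ zR³w)).

∀x ∀y ∀z ((xRy ∧ xR³z) → ∃w (yR²w ∧ zR³w))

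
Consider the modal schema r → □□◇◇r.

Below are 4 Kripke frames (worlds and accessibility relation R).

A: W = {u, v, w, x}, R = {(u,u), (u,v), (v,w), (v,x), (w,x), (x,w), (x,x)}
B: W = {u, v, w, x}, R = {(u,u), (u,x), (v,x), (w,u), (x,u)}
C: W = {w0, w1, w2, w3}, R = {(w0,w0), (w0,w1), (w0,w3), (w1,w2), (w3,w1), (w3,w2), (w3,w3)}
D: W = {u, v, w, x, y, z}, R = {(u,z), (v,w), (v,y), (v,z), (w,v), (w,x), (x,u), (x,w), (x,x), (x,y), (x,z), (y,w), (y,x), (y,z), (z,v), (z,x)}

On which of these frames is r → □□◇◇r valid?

The schema corresponds to a generalized confluence (Geach) condition: ∀x ∀z (xR²z → ∃w (x = w ∧ zR²w)).
A: fails — uR²v but no t with u=t and vR²t.
B: fails — vR²u but no t with v=t and uR²t.
C: fails — w0R²w1 but no w with w0=w and w1R²w.
D: fails — uR²v but no t with u=t and vR²t.

none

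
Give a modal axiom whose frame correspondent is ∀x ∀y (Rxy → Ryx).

A defining formula is s → □◇s (the B axiom).

s → □◇s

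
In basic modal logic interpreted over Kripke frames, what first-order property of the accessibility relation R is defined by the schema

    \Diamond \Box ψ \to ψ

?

symmetry: \forall x \forall y (Rxy \to Ryx)

Replacing ψ by ¬ψ and contraposing gives the equivalent schema ψ → □◇ψ.
Suppose ψ→□◇ψ is valid. Take Rxy and set V(ψ)={x}. Then ψ at x, so □◇ψ at x, so ◇ψ at y, so some z with Ryz has ψ; z=x, i.e. Ryx.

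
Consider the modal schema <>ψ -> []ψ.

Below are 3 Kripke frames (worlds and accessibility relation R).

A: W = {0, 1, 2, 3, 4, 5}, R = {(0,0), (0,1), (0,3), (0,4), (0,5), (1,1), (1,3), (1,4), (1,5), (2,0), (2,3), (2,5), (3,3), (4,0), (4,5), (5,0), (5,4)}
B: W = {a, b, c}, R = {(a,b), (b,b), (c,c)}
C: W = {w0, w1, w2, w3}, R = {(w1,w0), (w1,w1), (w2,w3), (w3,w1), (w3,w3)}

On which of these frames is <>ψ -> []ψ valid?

B

The schema corresponds to partial functionality: forall x forall y forall z (Rxy & Rxz -> y = z).
A: fails — 0 sees both 0 and 1.
B: ✓.
C: fails — w1 sees both w0 and w1.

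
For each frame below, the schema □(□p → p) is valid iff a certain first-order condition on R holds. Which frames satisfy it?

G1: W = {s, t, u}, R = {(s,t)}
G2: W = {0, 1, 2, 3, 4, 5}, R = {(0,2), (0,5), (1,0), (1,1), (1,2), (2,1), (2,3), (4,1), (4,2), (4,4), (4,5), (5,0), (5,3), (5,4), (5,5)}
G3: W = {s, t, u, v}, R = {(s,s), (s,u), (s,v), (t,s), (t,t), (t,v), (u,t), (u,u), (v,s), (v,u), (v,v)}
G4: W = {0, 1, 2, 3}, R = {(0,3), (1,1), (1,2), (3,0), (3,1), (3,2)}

G3

The schema corresponds to shift-reflexivity: ∀x ∀y (Rxy → Ryy).
G1: fails — Rst but not Rtt.
G2: fails — R10 but not R00.
G3: holds.
G4: fails — R32 but not R22.
Valid on: G3.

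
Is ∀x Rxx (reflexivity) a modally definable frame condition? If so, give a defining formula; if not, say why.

Yes: it is reflexivity, defined by the T schema □r → r.

Yes, by □r → r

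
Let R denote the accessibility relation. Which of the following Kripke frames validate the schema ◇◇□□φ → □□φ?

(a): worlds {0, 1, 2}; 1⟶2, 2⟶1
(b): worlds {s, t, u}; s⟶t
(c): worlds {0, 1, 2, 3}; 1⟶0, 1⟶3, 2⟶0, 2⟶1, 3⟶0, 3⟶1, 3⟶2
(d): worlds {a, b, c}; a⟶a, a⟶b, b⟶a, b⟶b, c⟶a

Frame correspondent (Sahlqvist): ∀x ∀y ∀z ((xR²y ∧ xR²z) → ∃w (yR²w ∧ z = w)) — i.e. a generalized confluence (Geach) condition.
(a): holds.
(b): holds.
(c): fails — 1R²0, 1R²0 but no w with 0R²w and 0=w.
(d): holds.
Valid on: (a), (b), (d).

(a), (b), (d)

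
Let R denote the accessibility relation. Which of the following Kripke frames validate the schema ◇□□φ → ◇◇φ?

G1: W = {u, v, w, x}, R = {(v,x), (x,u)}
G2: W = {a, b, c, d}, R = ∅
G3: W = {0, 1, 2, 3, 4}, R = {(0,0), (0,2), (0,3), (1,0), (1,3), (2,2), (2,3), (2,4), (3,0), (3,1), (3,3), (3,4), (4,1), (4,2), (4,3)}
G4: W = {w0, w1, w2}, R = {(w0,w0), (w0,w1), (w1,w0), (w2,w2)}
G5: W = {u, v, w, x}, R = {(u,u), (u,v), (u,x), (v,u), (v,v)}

G2, G3, G4

This is the axiom for a generalized confluence (Geach) condition; its first-order frame correspondent is ∀x ∀y (xRy → ∃w (yR²w ∧ xR²w)).
G1: fails — vRx but no t with xR²t and vR²t.
G2: satisfies the condition.
G3: satisfies the condition.
G4: satisfies the condition.
G5: fails — uRx but no t with xR²t and uR²t.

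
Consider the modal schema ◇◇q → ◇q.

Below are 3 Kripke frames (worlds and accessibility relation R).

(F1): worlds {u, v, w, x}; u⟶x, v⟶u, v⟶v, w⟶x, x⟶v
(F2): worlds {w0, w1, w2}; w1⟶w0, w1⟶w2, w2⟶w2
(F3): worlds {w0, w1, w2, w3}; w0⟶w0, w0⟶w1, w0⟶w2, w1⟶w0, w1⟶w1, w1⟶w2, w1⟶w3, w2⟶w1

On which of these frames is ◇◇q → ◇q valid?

(F2)

This is the axiom for transitivity; its first-order frame correspondent is ∀x ∀y ∀z (Rxy ∧ Ryz → Rxz).
(F1): fails — Rwx and Rxv but not Rwv.
(F2): holds.
(F3): fails — Rw0w1 and Rw1w3 but not Rw0w3.
Valid on: (F2).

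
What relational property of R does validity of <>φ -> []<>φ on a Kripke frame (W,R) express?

Suppose ◇φ→□◇φ is valid. Take Rxy, Rxz and set V(φ)={y}. Then ◇φ at x, so □◇φ at x, so ◇φ at z, so some w with Rzw has φ; w=y, i.e. Rzy. By symmetry of the argument, Ryz.
Conversely, on a frame with the Euclidean property the schema holds at every world under every valuation.
Frame condition: forall x forall y forall z (Rxy & Rxz -> Ryz).

the Euclidean property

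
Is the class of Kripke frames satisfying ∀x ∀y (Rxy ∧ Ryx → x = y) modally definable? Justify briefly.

No — not modally definable

Modal frame validity is preserved under surjective bounded morphisms.
The 4-cycle (worlds w0,w1,w2,w3 with w0→w1→w2→w3→w0) is antisymmetric. Sending even-indexed worlds to s and odd-indexed worlds to t is a surjective bounded morphism onto the two-world frame with s↔t, which is not antisymmetric.
So the class is not modally definable.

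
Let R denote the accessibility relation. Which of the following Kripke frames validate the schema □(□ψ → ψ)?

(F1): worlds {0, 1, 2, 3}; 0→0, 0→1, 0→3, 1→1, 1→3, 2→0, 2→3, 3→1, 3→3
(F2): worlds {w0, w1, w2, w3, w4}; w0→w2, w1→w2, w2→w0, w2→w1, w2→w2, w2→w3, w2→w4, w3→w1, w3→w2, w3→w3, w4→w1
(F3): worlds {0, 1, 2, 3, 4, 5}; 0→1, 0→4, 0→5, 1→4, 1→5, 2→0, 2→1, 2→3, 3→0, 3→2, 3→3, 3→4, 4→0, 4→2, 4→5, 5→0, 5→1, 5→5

This is the axiom for shift-reflexivity; its first-order frame correspondent is ∀x ∀y (Rxy → Ryy).
(F1): condition met.
(F2): fails — Rw2w4 but not Rw4w4.
(F3): fails — R34 but not R44.
Valid on: (F1).

(F1)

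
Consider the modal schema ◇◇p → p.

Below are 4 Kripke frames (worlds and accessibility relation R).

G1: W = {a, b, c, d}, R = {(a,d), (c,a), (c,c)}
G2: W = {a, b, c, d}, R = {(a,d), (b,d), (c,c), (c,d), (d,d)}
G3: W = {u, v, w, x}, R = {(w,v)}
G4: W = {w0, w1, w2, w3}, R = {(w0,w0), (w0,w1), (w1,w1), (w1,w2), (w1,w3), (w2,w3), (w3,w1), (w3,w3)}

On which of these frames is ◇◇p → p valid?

G3

Frame correspondent (Sahlqvist): ∀x ∀y (xR²y → ∃w (y = w ∧ x = w)) — i.e. a generalized confluence (Geach) condition.
G1: fails — cR²a but a ≠ c.
G2: fails — aR²d but d ≠ a.
G3: satisfies the condition.
G4: fails — w0R²w1 but w1 ≠ w0.
Valid on: G3.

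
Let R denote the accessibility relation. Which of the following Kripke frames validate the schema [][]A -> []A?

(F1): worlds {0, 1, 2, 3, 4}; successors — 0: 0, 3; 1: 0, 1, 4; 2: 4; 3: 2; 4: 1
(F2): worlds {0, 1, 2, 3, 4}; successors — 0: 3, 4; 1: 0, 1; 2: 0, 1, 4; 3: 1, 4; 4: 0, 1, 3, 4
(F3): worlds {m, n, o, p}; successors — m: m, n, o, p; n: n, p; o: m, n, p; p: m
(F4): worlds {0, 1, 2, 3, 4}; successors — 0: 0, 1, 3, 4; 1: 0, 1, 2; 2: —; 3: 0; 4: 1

(F2), (F3), (F4)

This is the axiom for density; its first-order frame correspondent is forall x forall y (Rxy -> exists z (Rxz & Rzy)).
(F1): fails — R32 but no z with R3z and Rz2.
(F2): condition met.
(F3): condition met.
(F4): condition met.
Valid on: (F2), (F3), (F4).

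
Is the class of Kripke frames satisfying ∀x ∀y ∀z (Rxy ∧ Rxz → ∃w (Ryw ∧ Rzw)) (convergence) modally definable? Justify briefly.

The condition is convergence. A defining modal formula is ◇□q → □◇q.
Suppose ◇□q→□◇q is valid. Take Rxy, Rxz and set V(q)={w : Ryw}. Then □q at y so ◇□q at x, so □◇q at x, so ◇q at z, giving w with Rzw and Ryw.

Definable; ◇□q → □◇q defines it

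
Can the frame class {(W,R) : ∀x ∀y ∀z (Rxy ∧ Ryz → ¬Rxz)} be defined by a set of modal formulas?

Not definable by any modal formula

Any modally definable frame class is closed under surjective bounded morphisms.
The 3-cycle (worlds a,b,c with a→b→c→a) is intransitive. Mapping every world to a single reflexive point • is a surjective bounded morphism; the reflexive point is not intransitive (R••∧R•• but R••).
Hence intransitivity is not modally definable.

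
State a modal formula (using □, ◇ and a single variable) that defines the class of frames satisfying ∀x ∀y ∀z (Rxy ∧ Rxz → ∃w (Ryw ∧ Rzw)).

◇□r → □◇r

This is convergence; the standard corresponding axiom is .2: ◇□r → □◇r.
Suppose ◇□r→□◇r is valid. Take Rxy, Rxz and set V(r)={w : Ryw}. Then □r at y so ◇□r at x, so □◇r at x, so ◇r at z, giving w with Rzw and Ryw.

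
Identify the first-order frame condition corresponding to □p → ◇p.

seriality

Suppose □p→◇p is valid. At any x set V(p)=W. Then □p at x, so ◇p at x, so x has a successor.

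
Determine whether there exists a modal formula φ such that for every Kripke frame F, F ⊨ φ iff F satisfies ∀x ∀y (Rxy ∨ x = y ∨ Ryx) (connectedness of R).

Modal frame validity is preserved under disjoint unions.
Take 4 disjoint single-world reflexive frames: each is trivially connected, but their disjoint union has 4 worlds with no edge between distinct components, so it is not connected.
So no modal formula (or set of formulas) defines exactly the connected frames.

Not definable by any modal formula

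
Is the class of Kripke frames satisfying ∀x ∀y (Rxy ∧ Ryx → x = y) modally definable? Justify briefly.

Not definable by any modal formula

Any modally definable frame class is closed under surjective bounded morphisms.
The 8-cycle (worlds s,t,u,v,w,x,y,z with s→t→u→v→w→x→y→z→s) is antisymmetric. Sending even-indexed worlds to s and odd-indexed worlds to t is a surjective bounded morphism onto the two-world frame with s↔t, which is not antisymmetric.
So the class is not modally definable.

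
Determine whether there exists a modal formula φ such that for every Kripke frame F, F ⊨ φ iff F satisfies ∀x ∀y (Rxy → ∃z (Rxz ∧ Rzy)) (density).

Definable; □□q → □q defines it

The condition is density. A defining modal formula is □□q → □q.
Suppose □□q→□q is valid. Take Rxy and set V(q)={w : xR²w}. Then □□q at x, so □q at x, so q at y, i.e. ∃z(Rxz∧Rzy).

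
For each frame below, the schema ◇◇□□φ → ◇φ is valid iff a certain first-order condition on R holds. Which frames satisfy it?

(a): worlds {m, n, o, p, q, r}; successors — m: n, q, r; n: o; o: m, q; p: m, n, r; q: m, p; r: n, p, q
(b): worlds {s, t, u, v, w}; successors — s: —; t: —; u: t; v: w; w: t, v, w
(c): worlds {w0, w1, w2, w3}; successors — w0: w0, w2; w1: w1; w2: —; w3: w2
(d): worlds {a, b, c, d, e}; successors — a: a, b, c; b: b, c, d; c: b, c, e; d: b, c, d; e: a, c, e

(d)

Frame correspondent (Sahlqvist): ∀x ∀y (xR²y → ∃w (yR²w ∧ xRw)) — i.e. a generalized confluence (Geach) condition.
(a): fails — nR²q but no w with qR²w and nRw.
(b): fails — vR²t but no w* with tR²w* and vRw*.
(c): fails — w0R²w2 but no w with w2R²w and w0Rw.
(d): satisfies the condition.
Valid on: (d).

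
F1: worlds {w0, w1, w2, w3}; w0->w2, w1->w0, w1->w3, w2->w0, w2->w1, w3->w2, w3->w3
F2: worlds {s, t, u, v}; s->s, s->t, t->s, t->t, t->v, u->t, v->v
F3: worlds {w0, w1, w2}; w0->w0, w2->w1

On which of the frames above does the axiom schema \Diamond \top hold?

The schema corresponds to seriality: \forall x \exists y Rxy.
F1: ✓.
F2: ✓.
F3: fails — world w1 has no successor.

F1, F2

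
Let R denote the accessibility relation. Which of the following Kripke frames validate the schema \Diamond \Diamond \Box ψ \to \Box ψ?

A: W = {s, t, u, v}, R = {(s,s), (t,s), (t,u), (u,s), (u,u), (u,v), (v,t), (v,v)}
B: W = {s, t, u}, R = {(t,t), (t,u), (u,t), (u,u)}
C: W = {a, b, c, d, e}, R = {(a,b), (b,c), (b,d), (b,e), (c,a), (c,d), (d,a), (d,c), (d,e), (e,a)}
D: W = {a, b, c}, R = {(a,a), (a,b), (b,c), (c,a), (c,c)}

Frame correspondent (Sahlqvist): \forall x \forall y \forall z ((x R^2 y \wedge xRz) \to \exists w (yRw \wedge z = w)) — i.e. a generalized confluence (Geach) condition.
A: fails — tR²s, tRu but no w with sRw and u=w.
B: holds.
C: fails — aR²c, aRb but no w with cRw and b=w.
D: fails — aR²b, aRa but no w with bRw and a=w.
Valid on: B.

B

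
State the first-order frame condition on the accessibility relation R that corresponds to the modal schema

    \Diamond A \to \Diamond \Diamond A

This is a Sahlqvist (Geach-type) schema ◇^1□^0A → □^0◇^2A.
Minimal-valuation argument: fix x; take any y with xR^1y and any z with xR^0z. Set V(A) to the set of worlds R-reachable from y in exactly 0 steps. Then □^0A holds at y, so the antecedent holds at x; validity forces ◇^2A at z, giving a w with zR^2w and yR^0w.
First-order correspondent: \forall x \forall y (xRy \to \exists w (y = w \wedge x R^2 w)).

\forall x \forall y (xRy \to \exists w (y = w \wedge x R^2 w))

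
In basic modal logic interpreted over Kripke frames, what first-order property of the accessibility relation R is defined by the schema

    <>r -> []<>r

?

Suppose ◇r→□◇r is valid. Take Rxy, Rxz and set V(r)={y}. Then ◇r at x, so □◇r at x, so ◇r at z, so some w with Rzw has r; w=y, i.e. Rzy. By symmetry of the argument, Ryz.

the Euclidean property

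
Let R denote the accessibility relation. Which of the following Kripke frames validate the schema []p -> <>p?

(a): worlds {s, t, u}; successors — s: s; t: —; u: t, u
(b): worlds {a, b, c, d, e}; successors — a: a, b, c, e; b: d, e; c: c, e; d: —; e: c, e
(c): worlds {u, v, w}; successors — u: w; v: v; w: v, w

(c)

This is the axiom for seriality; its first-order frame correspondent is forall x exists y Rxy.
(a): fails — world t has no successor.
(b): fails — world d has no successor.
(c): satisfies the condition.
Valid on: (c).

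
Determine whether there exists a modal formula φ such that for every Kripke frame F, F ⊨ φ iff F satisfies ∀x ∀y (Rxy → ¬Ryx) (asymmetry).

Modal frame validity is preserved under surjective bounded morphisms.
The 4-cycle (worlds 0,1,2,3 with 0→1→2→3→0) is asymmetric. Mapping every world to a single reflexive point • is a surjective bounded morphism, and the reflexive point is not asymmetric (R•• but asymmetry requires ¬R••).
So the class is not modally definable.

Not modally definable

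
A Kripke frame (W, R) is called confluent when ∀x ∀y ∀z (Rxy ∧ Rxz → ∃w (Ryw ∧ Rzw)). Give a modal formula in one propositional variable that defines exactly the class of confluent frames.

◇□s → □◇s

This is convergence; the standard corresponding axiom is .2: ◇□s → □◇s.
Suppose ◇□s→□◇s is valid. Take Rxy, Rxz and set V(s)={w : Ryw}. Then □s at y so ◇□s at x, so □◇s at x, so ◇s at z, giving w with Rzw and Ryw.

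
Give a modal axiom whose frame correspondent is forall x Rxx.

□ψ → ψ

This is reflexivity; the standard corresponding axiom is T: □ψ → ψ.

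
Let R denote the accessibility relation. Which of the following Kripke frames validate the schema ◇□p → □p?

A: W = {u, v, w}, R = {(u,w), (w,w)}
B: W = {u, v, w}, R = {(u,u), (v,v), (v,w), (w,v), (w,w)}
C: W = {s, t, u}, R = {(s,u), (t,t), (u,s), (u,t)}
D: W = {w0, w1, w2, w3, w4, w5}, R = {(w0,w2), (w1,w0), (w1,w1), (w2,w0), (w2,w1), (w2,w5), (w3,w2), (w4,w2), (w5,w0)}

A, B

This is the axiom for the Euclidean property; its first-order frame correspondent is ∀x ∀y ∀z (Rxy ∧ Rxz → Ryz).
A: condition met.
B: condition met.
C: fails — Rsu and Rsu but not Ruu.
D: fails — Rw0w2 and Rw0w2 but not Rw2w2.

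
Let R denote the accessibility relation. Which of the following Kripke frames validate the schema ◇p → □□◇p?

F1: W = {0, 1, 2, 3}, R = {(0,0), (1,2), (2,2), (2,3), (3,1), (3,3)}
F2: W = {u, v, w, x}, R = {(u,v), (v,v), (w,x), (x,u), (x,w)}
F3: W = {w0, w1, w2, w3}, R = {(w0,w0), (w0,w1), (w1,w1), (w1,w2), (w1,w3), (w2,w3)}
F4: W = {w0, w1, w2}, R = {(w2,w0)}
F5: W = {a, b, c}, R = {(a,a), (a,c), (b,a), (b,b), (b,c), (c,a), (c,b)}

Frame correspondent (Sahlqvist): ∀x ∀y ∀z ((xRy ∧ xR²z) → ∃w (y = w ∧ zRw)) — i.e. a generalized confluence (Geach) condition.
F1: fails — 1R2, 1R²3 but no w with 2=w and 3Rw.
F2: fails — wRx, wR²u but no t with x=t and uRt.
F3: fails — w0Rw0, w0R²w1 but no w with w0=w and w1Rw.
F4: holds.
F5: fails — aRc, aR²c but no w with c=w and cRw.

F4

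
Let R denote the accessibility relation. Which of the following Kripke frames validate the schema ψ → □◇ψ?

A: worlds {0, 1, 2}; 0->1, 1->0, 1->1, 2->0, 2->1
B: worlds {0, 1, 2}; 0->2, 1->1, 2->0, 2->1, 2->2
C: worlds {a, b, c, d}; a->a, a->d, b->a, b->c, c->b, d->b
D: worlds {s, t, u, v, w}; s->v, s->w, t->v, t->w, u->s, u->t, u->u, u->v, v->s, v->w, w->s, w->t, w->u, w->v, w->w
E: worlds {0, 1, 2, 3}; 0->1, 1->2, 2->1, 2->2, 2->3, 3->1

The schema corresponds to symmetry: ∀x ∀y (Rxy → Ryx).
A: fails — R20 but not R02.
B: fails — R21 but not R12.
C: fails — Rba but not Rab.
D: fails — Ruv but not Rvu.
E: fails — R31 but not R13.
Valid on no frame.

none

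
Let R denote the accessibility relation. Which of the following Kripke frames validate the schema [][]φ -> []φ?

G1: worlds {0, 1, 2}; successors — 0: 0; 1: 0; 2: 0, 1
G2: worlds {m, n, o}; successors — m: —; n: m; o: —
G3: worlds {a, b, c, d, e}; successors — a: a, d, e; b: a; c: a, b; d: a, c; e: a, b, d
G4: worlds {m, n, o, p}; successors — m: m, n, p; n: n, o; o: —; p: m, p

G4

The schema corresponds to density: forall x forall y (Rxy -> exists z (Rxz & Rzy)).
G1: fails — R21 but no z with R2z and Rz1.
G2: fails — Rnm but no z with Rnz and Rzm.
G3: fails — Reb but no z with Rez and Rzb.
G4: holds.
Valid on: G4.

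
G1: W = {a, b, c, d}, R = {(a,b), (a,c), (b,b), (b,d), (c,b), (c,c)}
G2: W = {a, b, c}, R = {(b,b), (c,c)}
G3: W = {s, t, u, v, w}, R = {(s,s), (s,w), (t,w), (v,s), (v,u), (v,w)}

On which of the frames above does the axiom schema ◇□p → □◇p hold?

G2

The schema corresponds to convergence: ∀x ∀y ∀z (Rxy ∧ Rxz → ∃w (Ryw ∧ Rzw)).
G1: fails — Rbb and Rbd but b and d have no common successor.
G2: ✓.
G3: fails — Rsw and Rsw but w and w have no common successor.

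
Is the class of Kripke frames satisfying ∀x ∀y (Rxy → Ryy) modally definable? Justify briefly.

Yes — defined by □(□q → q)

This is a Sahlqvist condition; the T□ axiom □(□q → q) defines it.
Suppose □(□q→q) is valid. Take Rxy and set V(q)={w : Ryw}. Then at y, □q holds; since □(□q→q) at x, □q→q at y, so q at y, i.e. Ryy.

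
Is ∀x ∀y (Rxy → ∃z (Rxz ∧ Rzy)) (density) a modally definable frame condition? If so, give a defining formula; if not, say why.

Yes, by □□r → □r

The condition is density. A defining modal formula is □□r → □r.
Suppose □□r→□r is valid. Take Rxy and set V(r)={w : xR²w}. Then □□r at x, so □r at x, so r at y, i.e. ∃z(Rxz∧Rzy).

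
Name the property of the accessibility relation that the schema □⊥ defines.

This schema is the Ver axiom.
It corresponds to emptiness of R: ∀x ∀y ¬Rxy.

emptiness of R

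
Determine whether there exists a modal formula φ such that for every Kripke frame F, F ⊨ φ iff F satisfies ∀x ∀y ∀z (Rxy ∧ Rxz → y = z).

Yes — defined by ◇p → □p

This is a Sahlqvist condition; the CD axiom ◇p → □p defines it.
Suppose ◇p→□p is valid. Take Rxy, Rxz and set V(p)={y}. Then ◇p at x, so □p at x, so p at z, i.e. z=y.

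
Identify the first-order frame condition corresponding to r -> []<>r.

Suppose r→□◇r is valid. Take Rxy and set V(r)={x}. Then r at x, so □◇r at x, so ◇r at y, so some z with Ryz has r; z=x, i.e. Ryx.

symmetry: forall x forall y (Rxy -> Ryx)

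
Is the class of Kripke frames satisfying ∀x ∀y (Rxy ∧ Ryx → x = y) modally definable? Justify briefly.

Not modally definable

If a class were modally definable it would be closed under surjective bounded morphisms (Goldblatt–Thomason).
The 6-cycle (worlds 0,1,2,3,4,5 with 0→1→2→3→4→5→0) is antisymmetric. Sending even-indexed worlds to s and odd-indexed worlds to t is a surjective bounded morphism onto the two-world frame with s↔t, which is not antisymmetric.
Hence antisymmetry is not modally definable.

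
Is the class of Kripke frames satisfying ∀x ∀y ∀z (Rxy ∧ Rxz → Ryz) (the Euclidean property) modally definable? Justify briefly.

Yes — defined by ◇r → □◇r

This is a Sahlqvist condition; the 5 axiom ◇r → □◇r defines it.
Suppose ◇r→□◇r is valid. Take Rxy, Rxz and set V(r)={y}. Then ◇r at x, so □◇r at x, so ◇r at z, so some w with Rzw has r; w=y, i.e. Rzy. By symmetry of the argument, Ryz.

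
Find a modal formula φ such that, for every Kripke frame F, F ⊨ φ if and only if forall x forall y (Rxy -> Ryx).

The condition is symmetry. The B schema p → □◇p defines it.
Suppose p→□◇p is valid. Take Rxy and set V(p)={x}. Then p at x, so □◇p at x, so ◇p at y, so some z with Ryz has p; z=x, i.e. Ryx.

p → □◇p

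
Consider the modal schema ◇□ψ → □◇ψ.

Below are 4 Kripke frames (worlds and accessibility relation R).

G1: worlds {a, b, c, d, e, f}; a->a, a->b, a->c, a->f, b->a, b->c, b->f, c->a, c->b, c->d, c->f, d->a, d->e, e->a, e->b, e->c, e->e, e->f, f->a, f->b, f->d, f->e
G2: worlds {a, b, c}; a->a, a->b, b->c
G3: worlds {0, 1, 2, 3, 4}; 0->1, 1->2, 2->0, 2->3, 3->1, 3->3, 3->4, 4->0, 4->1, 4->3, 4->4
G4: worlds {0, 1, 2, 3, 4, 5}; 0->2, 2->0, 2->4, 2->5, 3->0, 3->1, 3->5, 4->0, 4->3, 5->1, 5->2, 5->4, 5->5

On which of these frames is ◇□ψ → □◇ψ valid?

G1

This is the axiom for convergence; its first-order frame correspondent is ∀x ∀y ∀z (Rxy ∧ Rxz → ∃w (Ryw ∧ Rzw)).
G1: holds.
G2: fails — Raa and Rab but a and b have no common successor.
G3: fails — R34 and R31 but 4 and 1 have no common successor.
G4: fails — R25 and R24 but 5 and 4 have no common successor.
Valid on: G1.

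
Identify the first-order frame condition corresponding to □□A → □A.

Suppose □□A→□A is valid. Take Rxy and set V(A)={w : xR²w}. Then □□A at x, so □A at x, so A at y, i.e. ∃z(Rxz∧Rzy).
Conversely, any frame satisfying ∀x ∀y (Rxy → ∃z (Rxz ∧ Rzy)) validates the schema.
So the correspondent is density.

density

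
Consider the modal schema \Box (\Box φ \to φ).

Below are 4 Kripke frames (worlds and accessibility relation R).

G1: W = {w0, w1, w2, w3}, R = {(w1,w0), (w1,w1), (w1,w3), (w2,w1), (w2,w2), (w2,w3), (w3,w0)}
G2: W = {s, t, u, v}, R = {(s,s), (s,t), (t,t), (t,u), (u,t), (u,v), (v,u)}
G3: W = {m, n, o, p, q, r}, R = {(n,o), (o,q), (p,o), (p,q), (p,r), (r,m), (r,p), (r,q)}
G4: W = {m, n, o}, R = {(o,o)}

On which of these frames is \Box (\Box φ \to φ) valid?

This is the axiom for shift-reflexivity; its first-order frame correspondent is \forall x \forall y (Rxy \to Ryy).
G1: fails — Rw1w0 but not Rw0w0.
G2: fails — Ruv but not Rvv.
G3: fails — Rpr but not Rrr.
G4: condition met.

G4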